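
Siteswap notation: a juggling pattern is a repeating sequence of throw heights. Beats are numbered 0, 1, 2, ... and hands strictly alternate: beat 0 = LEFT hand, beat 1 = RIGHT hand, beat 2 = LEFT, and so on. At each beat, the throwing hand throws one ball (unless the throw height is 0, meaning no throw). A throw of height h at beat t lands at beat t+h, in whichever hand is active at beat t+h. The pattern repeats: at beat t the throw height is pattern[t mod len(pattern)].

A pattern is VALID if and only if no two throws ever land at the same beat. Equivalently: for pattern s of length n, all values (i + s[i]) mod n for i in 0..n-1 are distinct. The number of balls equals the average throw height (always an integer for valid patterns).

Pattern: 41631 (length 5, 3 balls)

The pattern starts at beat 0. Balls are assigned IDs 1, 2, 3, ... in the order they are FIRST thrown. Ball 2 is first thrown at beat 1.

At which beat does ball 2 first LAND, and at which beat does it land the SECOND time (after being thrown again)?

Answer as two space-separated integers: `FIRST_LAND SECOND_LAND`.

Beat 0 (L): throw ball1 h=4 -> lands@4:L; in-air after throw: [b1@4:L]
Beat 1 (R): throw ball2 h=1 -> lands@2:L; in-air after throw: [b2@2:L b1@4:L]
Beat 2 (L): throw ball2 h=6 -> lands@8:L; in-air after throw: [b1@4:L b2@8:L]
Beat 3 (R): throw ball3 h=3 -> lands@6:L; in-air after throw: [b1@4:L b3@6:L b2@8:L]
Beat 4 (L): throw ball1 h=1 -> lands@5:R; in-air after throw: [b1@5:R b3@6:L b2@8:L]
Beat 5 (R): throw ball1 h=4 -> lands@9:R; in-air after throw: [b3@6:L b2@8:L b1@9:R]
Beat 6 (L): throw ball3 h=1 -> lands@7:R; in-air after throw: [b3@7:R b2@8:L b1@9:R]
Beat 7 (R): throw ball3 h=6 -> lands@13:R; in-air after throw: [b2@8:L b1@9:R b3@13:R]
Beat 8 (L): throw ball2 h=3 -> lands@11:R; in-air after throw: [b1@9:R b2@11:R b3@13:R]
Ball 2: thrown@1 h=1 -> first land @2; rethrown@2 h=6 -> second land @8

Answer: 2 8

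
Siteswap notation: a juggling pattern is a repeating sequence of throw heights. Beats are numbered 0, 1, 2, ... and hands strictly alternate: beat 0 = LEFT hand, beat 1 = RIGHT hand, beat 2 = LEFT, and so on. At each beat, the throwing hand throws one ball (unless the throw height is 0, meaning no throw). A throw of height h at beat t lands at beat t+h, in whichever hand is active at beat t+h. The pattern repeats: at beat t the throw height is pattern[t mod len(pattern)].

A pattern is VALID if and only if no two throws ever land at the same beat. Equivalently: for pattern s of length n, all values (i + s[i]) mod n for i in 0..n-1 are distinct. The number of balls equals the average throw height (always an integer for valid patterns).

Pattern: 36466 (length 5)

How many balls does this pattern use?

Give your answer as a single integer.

Answer: 5

Derivation:
Pattern = [3, 6, 4, 6, 6], length n = 5
  position 0: throw height = 3, running sum = 3
  position 1: throw height = 6, running sum = 9
  position 2: throw height = 4, running sum = 13
  position 3: throw height = 6, running sum = 19
  position 4: throw height = 6, running sum = 25
Total sum = 25; balls = sum / n = 25 / 5 = 5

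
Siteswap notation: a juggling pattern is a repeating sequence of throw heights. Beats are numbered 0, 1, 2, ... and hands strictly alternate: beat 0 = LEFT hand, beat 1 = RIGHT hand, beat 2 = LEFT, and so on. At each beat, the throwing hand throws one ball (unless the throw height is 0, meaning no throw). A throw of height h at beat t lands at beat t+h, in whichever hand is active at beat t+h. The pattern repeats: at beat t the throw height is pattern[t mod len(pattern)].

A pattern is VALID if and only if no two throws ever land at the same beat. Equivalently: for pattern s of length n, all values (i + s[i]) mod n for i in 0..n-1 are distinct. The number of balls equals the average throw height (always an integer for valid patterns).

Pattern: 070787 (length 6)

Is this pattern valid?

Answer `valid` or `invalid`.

Answer: invalid

Derivation:
i=0: (i + s[i]) mod n = (0 + 0) mod 6 = 0
i=1: (i + s[i]) mod n = (1 + 7) mod 6 = 2
i=2: (i + s[i]) mod n = (2 + 0) mod 6 = 2
i=3: (i + s[i]) mod n = (3 + 7) mod 6 = 4
i=4: (i + s[i]) mod n = (4 + 8) mod 6 = 0
i=5: (i + s[i]) mod n = (5 + 7) mod 6 = 0
Residues: [0, 2, 2, 4, 0, 0], distinct: False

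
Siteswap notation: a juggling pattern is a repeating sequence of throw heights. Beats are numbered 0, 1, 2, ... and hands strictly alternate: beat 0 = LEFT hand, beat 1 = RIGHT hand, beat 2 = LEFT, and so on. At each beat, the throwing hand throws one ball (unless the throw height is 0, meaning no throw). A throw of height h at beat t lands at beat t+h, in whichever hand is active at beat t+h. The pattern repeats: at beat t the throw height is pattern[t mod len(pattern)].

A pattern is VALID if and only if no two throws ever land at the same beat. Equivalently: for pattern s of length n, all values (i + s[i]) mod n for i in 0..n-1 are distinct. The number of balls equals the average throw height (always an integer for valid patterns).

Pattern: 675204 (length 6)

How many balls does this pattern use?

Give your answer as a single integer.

Answer: 4

Derivation:
Pattern = [6, 7, 5, 2, 0, 4], length n = 6
  position 0: throw height = 6, running sum = 6
  position 1: throw height = 7, running sum = 13
  position 2: throw height = 5, running sum = 18
  position 3: throw height = 2, running sum = 20
  position 4: throw height = 0, running sum = 20
  position 5: throw height = 4, running sum = 24
Total sum = 24; balls = sum / n = 24 / 6 = 4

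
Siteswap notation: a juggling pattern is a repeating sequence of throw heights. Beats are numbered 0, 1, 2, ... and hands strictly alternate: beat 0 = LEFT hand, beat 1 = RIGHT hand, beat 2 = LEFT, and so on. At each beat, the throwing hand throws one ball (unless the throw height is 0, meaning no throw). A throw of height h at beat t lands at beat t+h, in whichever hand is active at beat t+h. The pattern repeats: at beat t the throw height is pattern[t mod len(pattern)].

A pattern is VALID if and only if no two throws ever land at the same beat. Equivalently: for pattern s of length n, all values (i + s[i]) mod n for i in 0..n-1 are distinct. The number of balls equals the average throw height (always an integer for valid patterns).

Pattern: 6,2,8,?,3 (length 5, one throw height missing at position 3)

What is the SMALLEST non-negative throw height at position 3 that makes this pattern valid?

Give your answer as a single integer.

Answer: 1

Derivation:
i=0: (0 + 6) mod 5 = 1
i=1: (1 + 2) mod 5 = 3
i=2: (2 + 8) mod 5 = 0
i=3: s[i]=? (unknown)
i=4: (4 + 3) mod 5 = 2
Known residues: [0, 1, 2, 3]; need a permutation of 0..4, so missing residue r = 4
Need (3 + s) mod 5 = 4; smallest s = (4 - 3) mod 5 = 1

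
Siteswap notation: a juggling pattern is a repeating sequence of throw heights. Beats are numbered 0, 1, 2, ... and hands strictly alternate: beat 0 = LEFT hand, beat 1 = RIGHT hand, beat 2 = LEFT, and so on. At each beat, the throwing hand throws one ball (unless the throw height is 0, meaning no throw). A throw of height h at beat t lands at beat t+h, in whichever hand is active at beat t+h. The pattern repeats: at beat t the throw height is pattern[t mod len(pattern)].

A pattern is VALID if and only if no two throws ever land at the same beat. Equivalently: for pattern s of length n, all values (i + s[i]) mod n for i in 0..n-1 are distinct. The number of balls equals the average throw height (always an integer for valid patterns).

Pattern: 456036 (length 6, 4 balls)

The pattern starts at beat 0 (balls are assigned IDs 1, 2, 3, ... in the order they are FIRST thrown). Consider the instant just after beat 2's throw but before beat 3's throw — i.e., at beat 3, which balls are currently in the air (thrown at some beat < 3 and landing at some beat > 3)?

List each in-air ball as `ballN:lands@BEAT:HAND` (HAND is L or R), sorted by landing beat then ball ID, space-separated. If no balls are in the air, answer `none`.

Beat 0 (L): throw ball1 h=4 -> lands@4:L; in-air after throw: [b1@4:L]
Beat 1 (R): throw ball2 h=5 -> lands@6:L; in-air after throw: [b1@4:L b2@6:L]
Beat 2 (L): throw ball3 h=6 -> lands@8:L; in-air after throw: [b1@4:L b2@6:L b3@8:L]

Answer: ball1:lands@4:L ball2:lands@6:L ball3:lands@8:L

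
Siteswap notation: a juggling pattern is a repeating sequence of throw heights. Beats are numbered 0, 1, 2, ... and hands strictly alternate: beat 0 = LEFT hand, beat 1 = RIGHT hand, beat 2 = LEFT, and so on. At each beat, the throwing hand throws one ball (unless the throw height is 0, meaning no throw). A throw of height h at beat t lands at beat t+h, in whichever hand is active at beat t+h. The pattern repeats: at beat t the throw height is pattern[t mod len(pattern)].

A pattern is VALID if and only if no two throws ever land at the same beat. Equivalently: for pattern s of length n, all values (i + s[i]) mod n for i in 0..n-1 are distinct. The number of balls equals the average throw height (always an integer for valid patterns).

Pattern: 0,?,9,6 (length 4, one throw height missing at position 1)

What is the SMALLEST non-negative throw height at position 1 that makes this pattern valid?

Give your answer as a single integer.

i=0: (0 + 0) mod 4 = 0
i=1: s[i]=? (unknown)
i=2: (2 + 9) mod 4 = 3
i=3: (3 + 6) mod 4 = 1
Known residues: [0, 1, 3]; need a permutation of 0..3, so missing residue r = 2
Need (1 + s) mod 4 = 2; smallest s = (2 - 1) mod 4 = 1

Answer: 1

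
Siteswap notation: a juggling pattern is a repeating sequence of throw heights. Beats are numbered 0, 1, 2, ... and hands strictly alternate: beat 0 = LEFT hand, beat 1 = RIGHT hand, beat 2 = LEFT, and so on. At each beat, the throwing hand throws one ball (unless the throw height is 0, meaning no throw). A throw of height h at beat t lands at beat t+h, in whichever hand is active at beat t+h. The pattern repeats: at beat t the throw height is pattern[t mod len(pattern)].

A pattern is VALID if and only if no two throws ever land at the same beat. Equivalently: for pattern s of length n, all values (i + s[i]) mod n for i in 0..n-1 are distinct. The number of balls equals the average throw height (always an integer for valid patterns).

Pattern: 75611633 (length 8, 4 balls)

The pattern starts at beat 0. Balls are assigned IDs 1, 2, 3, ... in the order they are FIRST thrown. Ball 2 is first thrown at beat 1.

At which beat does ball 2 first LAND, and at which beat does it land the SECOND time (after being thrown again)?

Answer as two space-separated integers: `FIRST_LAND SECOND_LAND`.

Answer: 6 9

Derivation:
Beat 0 (L): throw ball1 h=7 -> lands@7:R; in-air after throw: [b1@7:R]
Beat 1 (R): throw ball2 h=5 -> lands@6:L; in-air after throw: [b2@6:L b1@7:R]
Beat 2 (L): throw ball3 h=6 -> lands@8:L; in-air after throw: [b2@6:L b1@7:R b3@8:L]
Beat 3 (R): throw ball4 h=1 -> lands@4:L; in-air after throw: [b4@4:L b2@6:L b1@7:R b3@8:L]
Beat 4 (L): throw ball4 h=1 -> lands@5:R; in-air after throw: [b4@5:R b2@6:L b1@7:R b3@8:L]
Beat 5 (R): throw ball4 h=6 -> lands@11:R; in-air after throw: [b2@6:L b1@7:R b3@8:L b4@11:R]
Beat 6 (L): throw ball2 h=3 -> lands@9:R; in-air after throw: [b1@7:R b3@8:L b2@9:R b4@11:R]
Beat 7 (R): throw ball1 h=3 -> lands@10:L; in-air after throw: [b3@8:L b2@9:R b1@10:L b4@11:R]
Beat 8 (L): throw ball3 h=7 -> lands@15:R; in-air after throw: [b2@9:R b1@10:L b4@11:R b3@15:R]
Beat 9 (R): throw ball2 h=5 -> lands@14:L; in-air after throw: [b1@10:L b4@11:R b2@14:L b3@15:R]
Ball 2: thrown@1 h=5 -> first land @6; rethrown@6 h=3 -> second land @9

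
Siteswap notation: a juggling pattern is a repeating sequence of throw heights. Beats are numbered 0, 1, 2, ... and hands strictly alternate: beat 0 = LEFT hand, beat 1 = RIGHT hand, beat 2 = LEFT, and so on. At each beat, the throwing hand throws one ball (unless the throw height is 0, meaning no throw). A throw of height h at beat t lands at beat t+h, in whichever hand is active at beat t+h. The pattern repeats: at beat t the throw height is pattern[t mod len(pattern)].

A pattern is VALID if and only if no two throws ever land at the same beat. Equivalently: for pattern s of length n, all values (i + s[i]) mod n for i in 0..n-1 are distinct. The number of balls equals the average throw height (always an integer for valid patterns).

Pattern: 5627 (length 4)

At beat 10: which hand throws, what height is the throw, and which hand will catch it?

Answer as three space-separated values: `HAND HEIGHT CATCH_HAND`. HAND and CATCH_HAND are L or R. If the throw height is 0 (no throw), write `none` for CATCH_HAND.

Beat 10: 10 mod 2 = 0, so hand = L
Throw height = pattern[10 mod 4] = pattern[2] = 2
Lands at beat 10+2=12, 12 mod 2 = 0, so catch hand = L

Answer: L 2 L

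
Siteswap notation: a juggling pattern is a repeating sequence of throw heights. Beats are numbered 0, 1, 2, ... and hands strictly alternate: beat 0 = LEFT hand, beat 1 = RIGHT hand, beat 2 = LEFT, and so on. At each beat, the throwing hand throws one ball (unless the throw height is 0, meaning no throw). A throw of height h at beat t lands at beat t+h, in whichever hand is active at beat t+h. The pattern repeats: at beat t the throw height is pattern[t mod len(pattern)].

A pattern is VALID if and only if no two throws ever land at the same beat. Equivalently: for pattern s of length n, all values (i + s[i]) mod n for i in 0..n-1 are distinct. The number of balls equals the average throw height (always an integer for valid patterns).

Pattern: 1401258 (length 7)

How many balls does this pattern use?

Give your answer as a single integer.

Pattern = [1, 4, 0, 1, 2, 5, 8], length n = 7
  position 0: throw height = 1, running sum = 1
  position 1: throw height = 4, running sum = 5
  position 2: throw height = 0, running sum = 5
  position 3: throw height = 1, running sum = 6
  position 4: throw height = 2, running sum = 8
  position 5: throw height = 5, running sum = 13
  position 6: throw height = 8, running sum = 21
Total sum = 21; balls = sum / n = 21 / 7 = 3

Answer: 3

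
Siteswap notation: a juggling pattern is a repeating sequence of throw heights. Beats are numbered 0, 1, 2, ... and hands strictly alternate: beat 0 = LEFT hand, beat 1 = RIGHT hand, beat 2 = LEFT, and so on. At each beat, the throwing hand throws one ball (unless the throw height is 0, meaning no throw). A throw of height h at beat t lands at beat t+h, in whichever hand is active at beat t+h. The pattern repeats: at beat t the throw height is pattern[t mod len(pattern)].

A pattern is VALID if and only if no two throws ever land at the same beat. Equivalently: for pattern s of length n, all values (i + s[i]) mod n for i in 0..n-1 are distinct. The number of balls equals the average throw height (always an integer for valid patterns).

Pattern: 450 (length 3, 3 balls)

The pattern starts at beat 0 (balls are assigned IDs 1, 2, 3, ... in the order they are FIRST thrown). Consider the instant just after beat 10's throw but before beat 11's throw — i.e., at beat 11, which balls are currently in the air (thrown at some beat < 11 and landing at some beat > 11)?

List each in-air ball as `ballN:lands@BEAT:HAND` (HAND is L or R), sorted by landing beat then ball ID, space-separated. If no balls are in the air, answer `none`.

Beat 0 (L): throw ball1 h=4 -> lands@4:L; in-air after throw: [b1@4:L]
Beat 1 (R): throw ball2 h=5 -> lands@6:L; in-air after throw: [b1@4:L b2@6:L]
Beat 3 (R): throw ball3 h=4 -> lands@7:R; in-air after throw: [b1@4:L b2@6:L b3@7:R]
Beat 4 (L): throw ball1 h=5 -> lands@9:R; in-air after throw: [b2@6:L b3@7:R b1@9:R]
Beat 6 (L): throw ball2 h=4 -> lands@10:L; in-air after throw: [b3@7:R b1@9:R b2@10:L]
Beat 7 (R): throw ball3 h=5 -> lands@12:L; in-air after throw: [b1@9:R b2@10:L b3@12:L]
Beat 9 (R): throw ball1 h=4 -> lands@13:R; in-air after throw: [b2@10:L b3@12:L b1@13:R]
Beat 10 (L): throw ball2 h=5 -> lands@15:R; in-air after throw: [b3@12:L b1@13:R b2@15:R]

Answer: ball3:lands@12:L ball1:lands@13:R ball2:lands@15:R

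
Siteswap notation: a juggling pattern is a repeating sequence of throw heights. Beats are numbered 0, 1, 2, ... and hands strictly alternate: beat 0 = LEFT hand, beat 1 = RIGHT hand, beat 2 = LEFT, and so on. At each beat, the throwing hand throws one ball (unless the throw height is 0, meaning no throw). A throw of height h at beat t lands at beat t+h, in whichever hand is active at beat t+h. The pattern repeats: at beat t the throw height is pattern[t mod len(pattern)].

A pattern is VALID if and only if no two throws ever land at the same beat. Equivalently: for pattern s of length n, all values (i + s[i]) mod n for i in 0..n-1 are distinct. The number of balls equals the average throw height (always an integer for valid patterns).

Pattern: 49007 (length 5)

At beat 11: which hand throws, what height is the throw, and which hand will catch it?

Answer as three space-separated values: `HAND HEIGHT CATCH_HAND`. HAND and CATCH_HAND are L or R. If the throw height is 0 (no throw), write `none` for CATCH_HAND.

Answer: R 9 L

Derivation:
Beat 11: 11 mod 2 = 1, so hand = R
Throw height = pattern[11 mod 5] = pattern[1] = 9
Lands at beat 11+9=20, 20 mod 2 = 0, so catch hand = L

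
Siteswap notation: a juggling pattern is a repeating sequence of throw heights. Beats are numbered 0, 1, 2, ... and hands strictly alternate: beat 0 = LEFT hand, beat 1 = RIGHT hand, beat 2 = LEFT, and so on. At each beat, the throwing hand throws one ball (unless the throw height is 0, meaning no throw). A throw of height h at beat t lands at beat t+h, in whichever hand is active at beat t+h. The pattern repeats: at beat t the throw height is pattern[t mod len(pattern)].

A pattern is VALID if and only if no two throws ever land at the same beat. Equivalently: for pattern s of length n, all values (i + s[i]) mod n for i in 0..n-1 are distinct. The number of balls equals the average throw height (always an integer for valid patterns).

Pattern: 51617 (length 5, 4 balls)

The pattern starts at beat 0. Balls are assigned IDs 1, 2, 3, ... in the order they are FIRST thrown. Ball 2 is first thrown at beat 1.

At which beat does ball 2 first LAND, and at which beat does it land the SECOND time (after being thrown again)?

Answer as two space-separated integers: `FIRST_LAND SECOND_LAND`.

Answer: 2 8

Derivation:
Beat 0 (L): throw ball1 h=5 -> lands@5:R; in-air after throw: [b1@5:R]
Beat 1 (R): throw ball2 h=1 -> lands@2:L; in-air after throw: [b2@2:L b1@5:R]
Beat 2 (L): throw ball2 h=6 -> lands@8:L; in-air after throw: [b1@5:R b2@8:L]
Beat 3 (R): throw ball3 h=1 -> lands@4:L; in-air after throw: [b3@4:L b1@5:R b2@8:L]
Beat 4 (L): throw ball3 h=7 -> lands@11:R; in-air after throw: [b1@5:R b2@8:L b3@11:R]
Beat 5 (R): throw ball1 h=5 -> lands@10:L; in-air after throw: [b2@8:L b1@10:L b3@11:R]
Beat 6 (L): throw ball4 h=1 -> lands@7:R; in-air after throw: [b4@7:R b2@8:L b1@10:L b3@11:R]
Beat 7 (R): throw ball4 h=6 -> lands@13:R; in-air after throw: [b2@8:L b1@10:L b3@11:R b4@13:R]
Beat 8 (L): throw ball2 h=1 -> lands@9:R; in-air after throw: [b2@9:R b1@10:L b3@11:R b4@13:R]
Ball 2: thrown@1 h=1 -> first land @2; rethrown@2 h=6 -> second land @8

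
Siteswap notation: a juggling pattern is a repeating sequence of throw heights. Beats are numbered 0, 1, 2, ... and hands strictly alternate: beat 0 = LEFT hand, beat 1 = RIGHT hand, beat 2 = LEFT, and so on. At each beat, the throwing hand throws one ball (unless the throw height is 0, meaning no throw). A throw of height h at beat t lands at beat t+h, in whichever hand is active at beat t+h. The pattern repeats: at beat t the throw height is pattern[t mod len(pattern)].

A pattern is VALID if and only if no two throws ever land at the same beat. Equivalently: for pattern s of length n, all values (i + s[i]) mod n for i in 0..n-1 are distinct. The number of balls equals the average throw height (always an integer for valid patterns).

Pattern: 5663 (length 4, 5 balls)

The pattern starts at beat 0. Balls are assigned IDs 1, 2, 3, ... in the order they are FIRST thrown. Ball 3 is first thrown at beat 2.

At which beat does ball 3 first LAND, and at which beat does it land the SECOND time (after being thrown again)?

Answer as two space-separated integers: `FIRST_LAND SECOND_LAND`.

Beat 0 (L): throw ball1 h=5 -> lands@5:R; in-air after throw: [b1@5:R]
Beat 1 (R): throw ball2 h=6 -> lands@7:R; in-air after throw: [b1@5:R b2@7:R]
Beat 2 (L): throw ball3 h=6 -> lands@8:L; in-air after throw: [b1@5:R b2@7:R b3@8:L]
Beat 3 (R): throw ball4 h=3 -> lands@6:L; in-air after throw: [b1@5:R b4@6:L b2@7:R b3@8:L]
Beat 4 (L): throw ball5 h=5 -> lands@9:R; in-air after throw: [b1@5:R b4@6:L b2@7:R b3@8:L b5@9:R]
Beat 5 (R): throw ball1 h=6 -> lands@11:R; in-air after throw: [b4@6:L b2@7:R b3@8:L b5@9:R b1@11:R]
Beat 6 (L): throw ball4 h=6 -> lands@12:L; in-air after throw: [b2@7:R b3@8:L b5@9:R b1@11:R b4@12:L]
Beat 7 (R): throw ball2 h=3 -> lands@10:L; in-air after throw: [b3@8:L b5@9:R b2@10:L b1@11:R b4@12:L]
Beat 8 (L): throw ball3 h=5 -> lands@13:R; in-air after throw: [b5@9:R b2@10:L b1@11:R b4@12:L b3@13:R]
Beat 9 (R): throw ball5 h=6 -> lands@15:R; in-air after throw: [b2@10:L b1@11:R b4@12:L b3@13:R b5@15:R]
Beat 10 (L): throw ball2 h=6 -> lands@16:L; in-air after throw: [b1@11:R b4@12:L b3@13:R b5@15:R b2@16:L]
Beat 11 (R): throw ball1 h=3 -> lands@14:L; in-air after throw: [b4@12:L b3@13:R b1@14:L b5@15:R b2@16:L]
Beat 12 (L): throw ball4 h=5 -> lands@17:R; in-air after throw: [b3@13:R b1@14:L b5@15:R b2@16:L b4@17:R]
Beat 13 (R): throw ball3 h=6 -> lands@19:R; in-air after throw: [b1@14:L b5@15:R b2@16:L b4@17:R b3@19:R]
Ball 3: thrown@2 h=6 -> first land @8; rethrown@8 h=5 -> second land @13

Answer: 8 13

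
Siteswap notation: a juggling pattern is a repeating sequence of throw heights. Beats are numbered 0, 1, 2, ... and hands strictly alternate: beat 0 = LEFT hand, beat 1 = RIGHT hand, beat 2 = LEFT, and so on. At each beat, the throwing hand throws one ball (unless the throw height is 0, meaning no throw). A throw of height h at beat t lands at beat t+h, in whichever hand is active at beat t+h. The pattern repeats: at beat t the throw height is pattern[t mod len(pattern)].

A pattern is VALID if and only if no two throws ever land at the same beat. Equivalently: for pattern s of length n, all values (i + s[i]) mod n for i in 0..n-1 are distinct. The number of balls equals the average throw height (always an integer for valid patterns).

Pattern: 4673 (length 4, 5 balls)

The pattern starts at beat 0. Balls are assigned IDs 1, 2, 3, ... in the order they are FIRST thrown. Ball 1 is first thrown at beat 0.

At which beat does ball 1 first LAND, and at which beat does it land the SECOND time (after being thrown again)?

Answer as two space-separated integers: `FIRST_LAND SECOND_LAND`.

Answer: 4 8

Derivation:
Beat 0 (L): throw ball1 h=4 -> lands@4:L; in-air after throw: [b1@4:L]
Beat 1 (R): throw ball2 h=6 -> lands@7:R; in-air after throw: [b1@4:L b2@7:R]
Beat 2 (L): throw ball3 h=7 -> lands@9:R; in-air after throw: [b1@4:L b2@7:R b3@9:R]
Beat 3 (R): throw ball4 h=3 -> lands@6:L; in-air after throw: [b1@4:L b4@6:L b2@7:R b3@9:R]
Beat 4 (L): throw ball1 h=4 -> lands@8:L; in-air after throw: [b4@6:L b2@7:R b1@8:L b3@9:R]
Beat 5 (R): throw ball5 h=6 -> lands@11:R; in-air after throw: [b4@6:L b2@7:R b1@8:L b3@9:R b5@11:R]
Beat 6 (L): throw ball4 h=7 -> lands@13:R; in-air after throw: [b2@7:R b1@8:L b3@9:R b5@11:R b4@13:R]
Beat 7 (R): throw ball2 h=3 -> lands@10:L; in-air after throw: [b1@8:L b3@9:R b2@10:L b5@11:R b4@13:R]
Beat 8 (L): throw ball1 h=4 -> lands@12:L; in-air after throw: [b3@9:R b2@10:L b5@11:R b1@12:L b4@13:R]
Ball 1: thrown@0 h=4 -> first land @4; rethrown@4 h=4 -> second land @8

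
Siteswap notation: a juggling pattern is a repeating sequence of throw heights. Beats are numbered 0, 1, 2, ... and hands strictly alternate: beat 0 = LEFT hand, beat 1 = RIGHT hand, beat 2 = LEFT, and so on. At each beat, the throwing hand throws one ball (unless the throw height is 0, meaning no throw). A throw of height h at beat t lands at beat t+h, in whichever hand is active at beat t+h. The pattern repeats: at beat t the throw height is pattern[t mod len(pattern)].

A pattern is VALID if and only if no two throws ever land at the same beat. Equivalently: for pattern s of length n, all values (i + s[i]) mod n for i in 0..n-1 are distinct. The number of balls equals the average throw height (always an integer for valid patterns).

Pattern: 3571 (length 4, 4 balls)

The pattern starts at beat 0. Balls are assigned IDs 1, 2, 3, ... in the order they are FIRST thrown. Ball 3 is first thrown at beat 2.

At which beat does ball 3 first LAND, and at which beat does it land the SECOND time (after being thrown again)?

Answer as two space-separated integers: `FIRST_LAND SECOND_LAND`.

Beat 0 (L): throw ball1 h=3 -> lands@3:R; in-air after throw: [b1@3:R]
Beat 1 (R): throw ball2 h=5 -> lands@6:L; in-air after throw: [b1@3:R b2@6:L]
Beat 2 (L): throw ball3 h=7 -> lands@9:R; in-air after throw: [b1@3:R b2@6:L b3@9:R]
Beat 3 (R): throw ball1 h=1 -> lands@4:L; in-air after throw: [b1@4:L b2@6:L b3@9:R]
Beat 4 (L): throw ball1 h=3 -> lands@7:R; in-air after throw: [b2@6:L b1@7:R b3@9:R]
Beat 5 (R): throw ball4 h=5 -> lands@10:L; in-air after throw: [b2@6:L b1@7:R b3@9:R b4@10:L]
Beat 6 (L): throw ball2 h=7 -> lands@13:R; in-air after throw: [b1@7:R b3@9:R b4@10:L b2@13:R]
Beat 7 (R): throw ball1 h=1 -> lands@8:L; in-air after throw: [b1@8:L b3@9:R b4@10:L b2@13:R]
Beat 8 (L): throw ball1 h=3 -> lands@11:R; in-air after throw: [b3@9:R b4@10:L b1@11:R b2@13:R]
Beat 9 (R): throw ball3 h=5 -> lands@14:L; in-air after throw: [b4@10:L b1@11:R b2@13:R b3@14:L]
Beat 10 (L): throw ball4 h=7 -> lands@17:R; in-air after throw: [b1@11:R b2@13:R b3@14:L b4@17:R]
Beat 11 (R): throw ball1 h=1 -> lands@12:L; in-air after throw: [b1@12:L b2@13:R b3@14:L b4@17:R]
Beat 12 (L): throw ball1 h=3 -> lands@15:R; in-air after throw: [b2@13:R b3@14:L b1@15:R b4@17:R]
Beat 13 (R): throw ball2 h=5 -> lands@18:L; in-air after throw: [b3@14:L b1@15:R b4@17:R b2@18:L]
Beat 14 (L): throw ball3 h=7 -> lands@21:R; in-air after throw: [b1@15:R b4@17:R b2@18:L b3@21:R]
Ball 3: thrown@2 h=7 -> first land @9; rethrown@9 h=5 -> second land @14

Answer: 9 14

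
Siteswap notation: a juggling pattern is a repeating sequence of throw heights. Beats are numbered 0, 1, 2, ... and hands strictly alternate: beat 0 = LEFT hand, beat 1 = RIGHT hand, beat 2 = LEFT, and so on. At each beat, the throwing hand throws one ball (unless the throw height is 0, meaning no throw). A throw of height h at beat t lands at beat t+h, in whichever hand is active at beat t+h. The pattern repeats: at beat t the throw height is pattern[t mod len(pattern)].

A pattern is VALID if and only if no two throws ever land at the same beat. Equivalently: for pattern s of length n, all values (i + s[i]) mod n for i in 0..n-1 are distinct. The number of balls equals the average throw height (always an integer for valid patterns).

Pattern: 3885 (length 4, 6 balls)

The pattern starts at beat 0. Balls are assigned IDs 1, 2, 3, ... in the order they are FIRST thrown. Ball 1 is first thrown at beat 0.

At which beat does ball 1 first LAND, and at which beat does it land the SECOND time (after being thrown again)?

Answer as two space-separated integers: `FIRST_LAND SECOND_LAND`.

Answer: 3 8

Derivation:
Beat 0 (L): throw ball1 h=3 -> lands@3:R; in-air after throw: [b1@3:R]
Beat 1 (R): throw ball2 h=8 -> lands@9:R; in-air after throw: [b1@3:R b2@9:R]
Beat 2 (L): throw ball3 h=8 -> lands@10:L; in-air after throw: [b1@3:R b2@9:R b3@10:L]
Beat 3 (R): throw ball1 h=5 -> lands@8:L; in-air after throw: [b1@8:L b2@9:R b3@10:L]
Beat 4 (L): throw ball4 h=3 -> lands@7:R; in-air after throw: [b4@7:R b1@8:L b2@9:R b3@10:L]
Beat 5 (R): throw ball5 h=8 -> lands@13:R; in-air after throw: [b4@7:R b1@8:L b2@9:R b3@10:L b5@13:R]
Beat 6 (L): throw ball6 h=8 -> lands@14:L; in-air after throw: [b4@7:R b1@8:L b2@9:R b3@10:L b5@13:R b6@14:L]
Beat 7 (R): throw ball4 h=5 -> lands@12:L; in-air after throw: [b1@8:L b2@9:R b3@10:L b4@12:L b5@13:R b6@14:L]
Beat 8 (L): throw ball1 h=3 -> lands@11:R; in-air after throw: [b2@9:R b3@10:L b1@11:R b4@12:L b5@13:R b6@14:L]
Ball 1: thrown@0 h=3 -> first land @3; rethrown@3 h=5 -> second land @8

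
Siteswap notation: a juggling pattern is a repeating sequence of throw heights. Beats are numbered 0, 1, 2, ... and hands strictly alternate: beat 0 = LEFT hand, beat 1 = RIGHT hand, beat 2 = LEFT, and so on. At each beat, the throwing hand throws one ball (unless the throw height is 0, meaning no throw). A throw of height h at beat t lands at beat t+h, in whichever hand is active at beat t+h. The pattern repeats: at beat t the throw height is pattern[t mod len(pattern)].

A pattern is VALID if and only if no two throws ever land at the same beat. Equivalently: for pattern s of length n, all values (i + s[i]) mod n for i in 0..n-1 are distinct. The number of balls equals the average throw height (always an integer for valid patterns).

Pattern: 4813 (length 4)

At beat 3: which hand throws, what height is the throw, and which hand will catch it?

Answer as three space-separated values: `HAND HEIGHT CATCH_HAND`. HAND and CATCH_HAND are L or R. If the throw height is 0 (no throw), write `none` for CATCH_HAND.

Answer: R 3 L

Derivation:
Beat 3: 3 mod 2 = 1, so hand = R
Throw height = pattern[3 mod 4] = pattern[3] = 3
Lands at beat 3+3=6, 6 mod 2 = 0, so catch hand = L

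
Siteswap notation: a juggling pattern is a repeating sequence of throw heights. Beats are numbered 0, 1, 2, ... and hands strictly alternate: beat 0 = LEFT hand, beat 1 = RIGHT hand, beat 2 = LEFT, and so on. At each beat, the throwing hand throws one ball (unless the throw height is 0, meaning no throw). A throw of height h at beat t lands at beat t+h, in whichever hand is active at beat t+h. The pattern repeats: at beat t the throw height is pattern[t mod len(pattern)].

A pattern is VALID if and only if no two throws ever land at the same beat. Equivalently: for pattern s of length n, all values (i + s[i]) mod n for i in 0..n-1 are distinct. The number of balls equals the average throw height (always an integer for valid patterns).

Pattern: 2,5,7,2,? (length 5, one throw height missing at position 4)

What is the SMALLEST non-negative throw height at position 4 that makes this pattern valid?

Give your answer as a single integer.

Answer: 4

Derivation:
i=0: (0 + 2) mod 5 = 2
i=1: (1 + 5) mod 5 = 1
i=2: (2 + 7) mod 5 = 4
i=3: (3 + 2) mod 5 = 0
i=4: s[i]=? (unknown)
Known residues: [0, 1, 2, 4]; need a permutation of 0..4, so missing residue r = 3
Need (4 + s) mod 5 = 3; smallest s = (3 - 4) mod 5 = 4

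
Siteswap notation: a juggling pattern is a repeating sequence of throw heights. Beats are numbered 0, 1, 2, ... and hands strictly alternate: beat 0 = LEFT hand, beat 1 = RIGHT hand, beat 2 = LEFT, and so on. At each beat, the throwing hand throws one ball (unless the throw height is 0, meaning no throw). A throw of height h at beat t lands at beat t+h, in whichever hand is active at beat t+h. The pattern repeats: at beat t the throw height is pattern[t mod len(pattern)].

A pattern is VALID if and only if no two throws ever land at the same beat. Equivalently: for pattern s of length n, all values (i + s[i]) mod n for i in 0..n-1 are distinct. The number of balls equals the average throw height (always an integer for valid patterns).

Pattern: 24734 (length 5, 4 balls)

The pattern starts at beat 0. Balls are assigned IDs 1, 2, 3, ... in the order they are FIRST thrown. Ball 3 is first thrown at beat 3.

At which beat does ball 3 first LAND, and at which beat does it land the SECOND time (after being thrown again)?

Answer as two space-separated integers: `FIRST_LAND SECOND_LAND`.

Beat 0 (L): throw ball1 h=2 -> lands@2:L; in-air after throw: [b1@2:L]
Beat 1 (R): throw ball2 h=4 -> lands@5:R; in-air after throw: [b1@2:L b2@5:R]
Beat 2 (L): throw ball1 h=7 -> lands@9:R; in-air after throw: [b2@5:R b1@9:R]
Beat 3 (R): throw ball3 h=3 -> lands@6:L; in-air after throw: [b2@5:R b3@6:L b1@9:R]
Beat 4 (L): throw ball4 h=4 -> lands@8:L; in-air after throw: [b2@5:R b3@6:L b4@8:L b1@9:R]
Beat 5 (R): throw ball2 h=2 -> lands@7:R; in-air after throw: [b3@6:L b2@7:R b4@8:L b1@9:R]
Beat 6 (L): throw ball3 h=4 -> lands@10:L; in-air after throw: [b2@7:R b4@8:L b1@9:R b3@10:L]
Beat 7 (R): throw ball2 h=7 -> lands@14:L; in-air after throw: [b4@8:L b1@9:R b3@10:L b2@14:L]
Beat 8 (L): throw ball4 h=3 -> lands@11:R; in-air after throw: [b1@9:R b3@10:L b4@11:R b2@14:L]
Beat 9 (R): throw ball1 h=4 -> lands@13:R; in-air after throw: [b3@10:L b4@11:R b1@13:R b2@14:L]
Beat 10 (L): throw ball3 h=2 -> lands@12:L; in-air after throw: [b4@11:R b3@12:L b1@13:R b2@14:L]
Ball 3: thrown@3 h=3 -> first land @6; rethrown@6 h=4 -> second land @10

Answer: 6 10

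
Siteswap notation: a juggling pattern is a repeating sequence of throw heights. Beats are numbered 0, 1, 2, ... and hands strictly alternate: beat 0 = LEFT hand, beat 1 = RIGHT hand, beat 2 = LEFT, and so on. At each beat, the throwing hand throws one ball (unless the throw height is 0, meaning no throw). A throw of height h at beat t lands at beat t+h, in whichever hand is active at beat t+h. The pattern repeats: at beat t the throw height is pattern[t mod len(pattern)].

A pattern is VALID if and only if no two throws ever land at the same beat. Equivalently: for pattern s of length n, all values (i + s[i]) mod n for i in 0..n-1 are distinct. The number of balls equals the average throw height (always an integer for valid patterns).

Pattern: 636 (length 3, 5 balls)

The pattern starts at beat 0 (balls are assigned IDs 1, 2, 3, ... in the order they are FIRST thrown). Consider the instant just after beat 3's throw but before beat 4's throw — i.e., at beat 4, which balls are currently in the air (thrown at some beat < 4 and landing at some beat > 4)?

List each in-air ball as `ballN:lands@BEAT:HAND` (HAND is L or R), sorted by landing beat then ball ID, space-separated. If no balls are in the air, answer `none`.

Beat 0 (L): throw ball1 h=6 -> lands@6:L; in-air after throw: [b1@6:L]
Beat 1 (R): throw ball2 h=3 -> lands@4:L; in-air after throw: [b2@4:L b1@6:L]
Beat 2 (L): throw ball3 h=6 -> lands@8:L; in-air after throw: [b2@4:L b1@6:L b3@8:L]
Beat 3 (R): throw ball4 h=6 -> lands@9:R; in-air after throw: [b2@4:L b1@6:L b3@8:L b4@9:R]
Beat 4 (L): throw ball2 h=3 -> lands@7:R; in-air after throw: [b1@6:L b2@7:R b3@8:L b4@9:R]

Answer: ball1:lands@6:L ball3:lands@8:L ball4:lands@9:R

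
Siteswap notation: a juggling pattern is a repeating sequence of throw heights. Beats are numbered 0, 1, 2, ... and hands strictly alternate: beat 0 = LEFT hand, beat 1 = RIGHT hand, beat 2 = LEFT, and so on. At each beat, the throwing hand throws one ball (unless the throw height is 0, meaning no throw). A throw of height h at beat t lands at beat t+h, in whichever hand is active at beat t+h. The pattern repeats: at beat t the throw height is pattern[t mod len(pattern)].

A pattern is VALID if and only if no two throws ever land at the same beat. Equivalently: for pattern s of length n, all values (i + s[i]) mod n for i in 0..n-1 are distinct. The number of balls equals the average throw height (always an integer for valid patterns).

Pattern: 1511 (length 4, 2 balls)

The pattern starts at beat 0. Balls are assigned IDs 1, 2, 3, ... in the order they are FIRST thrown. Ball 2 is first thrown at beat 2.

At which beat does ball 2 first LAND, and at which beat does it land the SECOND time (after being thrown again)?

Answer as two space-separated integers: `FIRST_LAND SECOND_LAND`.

Beat 0 (L): throw ball1 h=1 -> lands@1:R; in-air after throw: [b1@1:R]
Beat 1 (R): throw ball1 h=5 -> lands@6:L; in-air after throw: [b1@6:L]
Beat 2 (L): throw ball2 h=1 -> lands@3:R; in-air after throw: [b2@3:R b1@6:L]
Beat 3 (R): throw ball2 h=1 -> lands@4:L; in-air after throw: [b2@4:L b1@6:L]
Beat 4 (L): throw ball2 h=1 -> lands@5:R; in-air after throw: [b2@5:R b1@6:L]
Ball 2: thrown@2 h=1 -> first land @3; rethrown@3 h=1 -> second land @4

Answer: 3 4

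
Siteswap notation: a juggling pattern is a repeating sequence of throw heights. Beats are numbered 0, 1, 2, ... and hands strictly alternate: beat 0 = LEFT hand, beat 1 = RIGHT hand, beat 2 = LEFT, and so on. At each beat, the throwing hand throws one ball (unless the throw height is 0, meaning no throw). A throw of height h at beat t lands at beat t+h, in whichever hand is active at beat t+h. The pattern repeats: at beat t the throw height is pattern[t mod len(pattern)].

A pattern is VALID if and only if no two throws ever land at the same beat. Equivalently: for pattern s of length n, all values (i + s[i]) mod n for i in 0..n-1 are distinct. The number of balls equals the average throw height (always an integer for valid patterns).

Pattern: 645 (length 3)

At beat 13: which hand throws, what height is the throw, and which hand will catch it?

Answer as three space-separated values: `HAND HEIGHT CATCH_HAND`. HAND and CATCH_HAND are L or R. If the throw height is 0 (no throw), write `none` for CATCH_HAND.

Answer: R 4 R

Derivation:
Beat 13: 13 mod 2 = 1, so hand = R
Throw height = pattern[13 mod 3] = pattern[1] = 4
Lands at beat 13+4=17, 17 mod 2 = 1, so catch hand = R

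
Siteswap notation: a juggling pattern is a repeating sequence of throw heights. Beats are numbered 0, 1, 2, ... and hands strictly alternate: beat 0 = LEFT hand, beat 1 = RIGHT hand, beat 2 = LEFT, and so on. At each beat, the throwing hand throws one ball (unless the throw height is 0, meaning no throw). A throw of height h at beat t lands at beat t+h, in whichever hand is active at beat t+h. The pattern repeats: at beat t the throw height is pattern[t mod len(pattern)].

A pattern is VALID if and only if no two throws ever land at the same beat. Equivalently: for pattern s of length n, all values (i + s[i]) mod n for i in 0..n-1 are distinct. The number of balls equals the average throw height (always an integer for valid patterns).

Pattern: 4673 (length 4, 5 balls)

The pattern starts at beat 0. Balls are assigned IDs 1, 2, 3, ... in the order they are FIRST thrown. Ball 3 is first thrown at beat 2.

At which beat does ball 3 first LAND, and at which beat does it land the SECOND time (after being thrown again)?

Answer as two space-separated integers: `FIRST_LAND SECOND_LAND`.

Answer: 9 15

Derivation:
Beat 0 (L): throw ball1 h=4 -> lands@4:L; in-air after throw: [b1@4:L]
Beat 1 (R): throw ball2 h=6 -> lands@7:R; in-air after throw: [b1@4:L b2@7:R]
Beat 2 (L): throw ball3 h=7 -> lands@9:R; in-air after throw: [b1@4:L b2@7:R b3@9:R]
Beat 3 (R): throw ball4 h=3 -> lands@6:L; in-air after throw: [b1@4:L b4@6:L b2@7:R b3@9:R]
Beat 4 (L): throw ball1 h=4 -> lands@8:L; in-air after throw: [b4@6:L b2@7:R b1@8:L b3@9:R]
Beat 5 (R): throw ball5 h=6 -> lands@11:R; in-air after throw: [b4@6:L b2@7:R b1@8:L b3@9:R b5@11:R]
Beat 6 (L): throw ball4 h=7 -> lands@13:R; in-air after throw: [b2@7:R b1@8:L b3@9:R b5@11:R b4@13:R]
Beat 7 (R): throw ball2 h=3 -> lands@10:L; in-air after throw: [b1@8:L b3@9:R b2@10:L b5@11:R b4@13:R]
Beat 8 (L): throw ball1 h=4 -> lands@12:L; in-air after throw: [b3@9:R b2@10:L b5@11:R b1@12:L b4@13:R]
Beat 9 (R): throw ball3 h=6 -> lands@15:R; in-air after throw: [b2@10:L b5@11:R b1@12:L b4@13:R b3@15:R]
Beat 10 (L): throw ball2 h=7 -> lands@17:R; in-air after throw: [b5@11:R b1@12:L b4@13:R b3@15:R b2@17:R]
Beat 11 (R): throw ball5 h=3 -> lands@14:L; in-air after throw: [b1@12:L b4@13:R b5@14:L b3@15:R b2@17:R]
Beat 12 (L): throw ball1 h=4 -> lands@16:L; in-air after throw: [b4@13:R b5@14:L b3@15:R b1@16:L b2@17:R]
Beat 13 (R): throw ball4 h=6 -> lands@19:R; in-air after throw: [b5@14:L b3@15:R b1@16:L b2@17:R b4@19:R]
Beat 14 (L): throw ball5 h=7 -> lands@21:R; in-air after throw: [b3@15:R b1@16:L b2@17:R b4@19:R b5@21:R]
Beat 15 (R): throw ball3 h=3 -> lands@18:L; in-air after throw: [b1@16:L b2@17:R b3@18:L b4@19:R b5@21:R]
Ball 3: thrown@2 h=7 -> first land @9; rethrown@9 h=6 -> second land @15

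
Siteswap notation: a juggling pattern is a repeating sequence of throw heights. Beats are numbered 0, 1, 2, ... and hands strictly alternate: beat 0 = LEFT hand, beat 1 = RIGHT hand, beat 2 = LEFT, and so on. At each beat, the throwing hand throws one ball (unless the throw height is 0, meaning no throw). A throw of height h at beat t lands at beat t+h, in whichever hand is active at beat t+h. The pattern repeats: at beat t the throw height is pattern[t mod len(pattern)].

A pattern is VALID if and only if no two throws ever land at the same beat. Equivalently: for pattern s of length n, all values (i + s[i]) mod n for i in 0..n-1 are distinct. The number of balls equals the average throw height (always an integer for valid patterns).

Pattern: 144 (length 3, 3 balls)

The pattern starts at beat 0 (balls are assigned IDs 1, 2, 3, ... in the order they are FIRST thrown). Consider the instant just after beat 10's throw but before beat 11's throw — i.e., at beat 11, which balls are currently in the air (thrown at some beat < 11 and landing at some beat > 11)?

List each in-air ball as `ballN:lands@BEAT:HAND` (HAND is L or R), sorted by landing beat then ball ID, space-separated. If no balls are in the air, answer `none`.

Answer: ball3:lands@12:L ball1:lands@14:L

Derivation:
Beat 0 (L): throw ball1 h=1 -> lands@1:R; in-air after throw: [b1@1:R]
Beat 1 (R): throw ball1 h=4 -> lands@5:R; in-air after throw: [b1@5:R]
Beat 2 (L): throw ball2 h=4 -> lands@6:L; in-air after throw: [b1@5:R b2@6:L]
Beat 3 (R): throw ball3 h=1 -> lands@4:L; in-air after throw: [b3@4:L b1@5:R b2@6:L]
Beat 4 (L): throw ball3 h=4 -> lands@8:L; in-air after throw: [b1@5:R b2@6:L b3@8:L]
Beat 5 (R): throw ball1 h=4 -> lands@9:R; in-air after throw: [b2@6:L b3@8:L b1@9:R]
Beat 6 (L): throw ball2 h=1 -> lands@7:R; in-air after throw: [b2@7:R b3@8:L b1@9:R]
Beat 7 (R): throw ball2 h=4 -> lands@11:R; in-air after throw: [b3@8:L b1@9:R b2@11:R]
Beat 8 (L): throw ball3 h=4 -> lands@12:L; in-air after throw: [b1@9:R b2@11:R b3@12:L]
Beat 9 (R): throw ball1 h=1 -> lands@10:L; in-air after throw: [b1@10:L b2@11:R b3@12:L]
Beat 10 (L): throw ball1 h=4 -> lands@14:L; in-air after throw: [b2@11:R b3@12:L b1@14:L]
Beat 11 (R): throw ball2 h=4 -> lands@15:R; in-air after throw: [b3@12:L b1@14:L b2@15:R]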